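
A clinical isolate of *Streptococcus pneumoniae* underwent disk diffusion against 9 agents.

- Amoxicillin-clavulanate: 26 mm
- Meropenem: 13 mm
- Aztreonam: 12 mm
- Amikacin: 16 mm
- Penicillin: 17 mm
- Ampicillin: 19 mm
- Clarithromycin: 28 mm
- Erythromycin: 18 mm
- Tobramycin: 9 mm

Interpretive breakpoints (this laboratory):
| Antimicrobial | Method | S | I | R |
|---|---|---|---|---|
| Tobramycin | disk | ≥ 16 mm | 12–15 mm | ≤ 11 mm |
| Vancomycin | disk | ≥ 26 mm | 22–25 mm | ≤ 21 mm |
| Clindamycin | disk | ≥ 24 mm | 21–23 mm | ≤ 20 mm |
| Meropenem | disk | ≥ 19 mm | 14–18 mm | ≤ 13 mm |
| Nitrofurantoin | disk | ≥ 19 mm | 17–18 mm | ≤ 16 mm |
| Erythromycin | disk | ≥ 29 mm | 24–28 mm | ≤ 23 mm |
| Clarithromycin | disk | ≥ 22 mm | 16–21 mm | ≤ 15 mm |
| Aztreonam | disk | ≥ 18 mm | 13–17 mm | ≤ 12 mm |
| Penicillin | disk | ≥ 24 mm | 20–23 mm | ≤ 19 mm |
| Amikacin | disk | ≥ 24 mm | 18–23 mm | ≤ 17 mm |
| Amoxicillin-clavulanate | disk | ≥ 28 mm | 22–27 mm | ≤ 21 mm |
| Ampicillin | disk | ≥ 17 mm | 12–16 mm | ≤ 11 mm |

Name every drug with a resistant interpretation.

meropenem, aztreonam, amikacin, penicillin, erythromycin, tobramycin

Amoxicillin-clavulanate 26 mm: in 22–27 mm — I
Meropenem: 13 mm is ≤ 13 mm ⇒ resistant
Aztreonam 12 mm: ≤ 12 mm ⇒ resistant
Amikacin 16 mm: ≤ 17 mm ⇒ R
Penicillin: 17 mm is ≤ 19 mm → Resistant
Ampicillin 19 mm: ≥ 17 mm ⇒ S
Clarithromycin: 28 mm is ≥ 22 mm ⇒ susceptible
Erythromycin (18 mm) ≤ 23 mm ⇒ resistant
Tobramycin: 9 mm is ≤ 11 mm — resistant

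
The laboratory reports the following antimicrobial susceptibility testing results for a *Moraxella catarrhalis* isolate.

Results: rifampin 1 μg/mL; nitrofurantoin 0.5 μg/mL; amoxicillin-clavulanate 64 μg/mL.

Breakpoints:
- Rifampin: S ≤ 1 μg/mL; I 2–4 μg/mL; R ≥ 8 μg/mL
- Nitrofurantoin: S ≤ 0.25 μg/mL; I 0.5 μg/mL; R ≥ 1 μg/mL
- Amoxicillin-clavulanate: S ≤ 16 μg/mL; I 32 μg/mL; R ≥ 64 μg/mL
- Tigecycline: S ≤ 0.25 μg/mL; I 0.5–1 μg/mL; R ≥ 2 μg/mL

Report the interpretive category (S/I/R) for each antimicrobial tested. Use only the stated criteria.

Rifampin (1 μg/mL) ≤ 1 μg/mL → Susceptible
Nitrofurantoin: 0.5 μg/mL is = 0.5 μg/mL → I
Amoxicillin-clavulanate (64 μg/mL) ≥ 64 μg/mL → resistant

S, I, R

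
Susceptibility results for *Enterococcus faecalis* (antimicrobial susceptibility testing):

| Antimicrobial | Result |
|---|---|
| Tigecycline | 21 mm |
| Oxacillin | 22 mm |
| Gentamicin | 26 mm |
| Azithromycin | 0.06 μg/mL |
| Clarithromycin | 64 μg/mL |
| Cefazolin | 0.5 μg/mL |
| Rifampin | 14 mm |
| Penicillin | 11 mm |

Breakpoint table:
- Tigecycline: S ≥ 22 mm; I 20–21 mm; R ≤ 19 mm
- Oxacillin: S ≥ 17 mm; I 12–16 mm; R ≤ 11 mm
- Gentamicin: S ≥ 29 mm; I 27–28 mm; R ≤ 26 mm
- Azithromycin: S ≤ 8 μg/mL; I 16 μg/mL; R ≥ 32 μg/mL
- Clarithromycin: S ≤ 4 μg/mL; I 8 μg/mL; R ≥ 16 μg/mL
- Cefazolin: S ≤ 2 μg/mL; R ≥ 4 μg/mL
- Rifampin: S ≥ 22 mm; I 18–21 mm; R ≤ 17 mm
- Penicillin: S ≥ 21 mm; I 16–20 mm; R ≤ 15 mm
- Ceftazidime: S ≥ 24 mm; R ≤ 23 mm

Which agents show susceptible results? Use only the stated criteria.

oxacillin, azithromycin, cefazolin

Tigecycline 21 mm: in 20–21 mm — intermediate
Oxacillin: 22 mm is ≥ 17 mm ⇒ S
Gentamicin 26 mm: ≤ 26 mm → Resistant
Azithromycin (0.06 μg/mL) ≤ 8 μg/mL ⇒ Susceptible
Clarithromycin 64 μg/mL: ≥ 16 μg/mL → R
Cefazolin: 0.5 μg/mL is ≤ 2 μg/mL → susceptible
Rifampin 14 mm: ≤ 17 mm → resistant
Penicillin: 11 mm is ≤ 15 mm ⇒ R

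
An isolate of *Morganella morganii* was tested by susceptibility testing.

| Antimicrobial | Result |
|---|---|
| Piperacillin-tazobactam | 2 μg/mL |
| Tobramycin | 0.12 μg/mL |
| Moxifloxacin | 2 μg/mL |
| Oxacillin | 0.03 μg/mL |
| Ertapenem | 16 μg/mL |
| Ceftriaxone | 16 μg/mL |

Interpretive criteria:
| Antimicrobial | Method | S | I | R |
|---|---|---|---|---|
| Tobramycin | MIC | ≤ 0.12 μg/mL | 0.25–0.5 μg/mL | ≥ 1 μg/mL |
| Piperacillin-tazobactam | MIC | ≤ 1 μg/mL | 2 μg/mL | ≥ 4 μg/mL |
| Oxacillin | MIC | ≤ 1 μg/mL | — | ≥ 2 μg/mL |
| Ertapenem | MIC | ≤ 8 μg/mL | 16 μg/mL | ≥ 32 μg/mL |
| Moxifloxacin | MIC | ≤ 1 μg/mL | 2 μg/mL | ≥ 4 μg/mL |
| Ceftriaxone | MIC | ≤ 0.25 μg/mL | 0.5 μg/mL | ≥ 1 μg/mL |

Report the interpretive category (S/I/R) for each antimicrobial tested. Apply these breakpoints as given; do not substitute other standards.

I, S, I, S, I, R

Piperacillin-tazobactam (2 μg/mL) = 2 μg/mL → intermediate
Tobramycin: 0.12 μg/mL is ≤ 0.12 μg/mL → susceptible
Moxifloxacin 2 μg/mL: = 2 μg/mL ⇒ I
Oxacillin (0.03 μg/mL) ≤ 1 μg/mL → Susceptible
Ertapenem (16 μg/mL) = 16 μg/mL ⇒ I
Ceftriaxone (16 μg/mL) ≥ 1 μg/mL ⇒ Resistant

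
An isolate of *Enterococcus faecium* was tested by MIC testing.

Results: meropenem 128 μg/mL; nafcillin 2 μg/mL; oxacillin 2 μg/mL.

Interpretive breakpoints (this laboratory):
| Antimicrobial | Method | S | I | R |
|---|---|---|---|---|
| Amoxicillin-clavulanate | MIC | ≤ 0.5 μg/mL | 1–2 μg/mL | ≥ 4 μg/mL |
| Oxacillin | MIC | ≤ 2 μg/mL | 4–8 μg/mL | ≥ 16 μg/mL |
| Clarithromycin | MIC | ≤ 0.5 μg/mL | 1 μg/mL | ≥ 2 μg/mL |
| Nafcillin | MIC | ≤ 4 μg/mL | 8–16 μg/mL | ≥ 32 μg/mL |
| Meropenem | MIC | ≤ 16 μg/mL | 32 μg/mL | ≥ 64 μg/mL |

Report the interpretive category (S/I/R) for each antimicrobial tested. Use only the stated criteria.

Meropenem: 128 μg/mL is ≥ 64 μg/mL → Resistant
Nafcillin 2 μg/mL: ≤ 4 μg/mL — S
Oxacillin 2 μg/mL: ≤ 2 μg/mL ⇒ Susceptible

R, S, S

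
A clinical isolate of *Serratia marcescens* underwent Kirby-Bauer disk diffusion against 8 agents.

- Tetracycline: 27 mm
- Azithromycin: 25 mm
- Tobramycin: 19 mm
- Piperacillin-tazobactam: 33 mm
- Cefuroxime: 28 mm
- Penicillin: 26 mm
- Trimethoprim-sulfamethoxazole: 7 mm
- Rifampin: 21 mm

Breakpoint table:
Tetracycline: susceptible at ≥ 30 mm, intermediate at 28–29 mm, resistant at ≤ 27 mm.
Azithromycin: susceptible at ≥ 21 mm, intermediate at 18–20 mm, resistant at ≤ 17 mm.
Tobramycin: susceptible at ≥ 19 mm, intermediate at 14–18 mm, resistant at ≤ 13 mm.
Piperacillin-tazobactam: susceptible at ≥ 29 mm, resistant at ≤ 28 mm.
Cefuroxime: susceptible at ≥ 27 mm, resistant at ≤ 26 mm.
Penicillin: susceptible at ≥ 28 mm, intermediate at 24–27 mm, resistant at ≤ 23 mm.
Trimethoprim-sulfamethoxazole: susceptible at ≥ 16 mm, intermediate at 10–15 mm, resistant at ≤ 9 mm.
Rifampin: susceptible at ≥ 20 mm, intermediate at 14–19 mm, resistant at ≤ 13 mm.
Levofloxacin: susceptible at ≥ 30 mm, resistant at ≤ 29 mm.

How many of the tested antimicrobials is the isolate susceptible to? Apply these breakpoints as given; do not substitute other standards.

5

Tetracycline (27 mm) ≤ 27 mm ⇒ resistant
Azithromycin: 25 mm is ≥ 21 mm — susceptible
Tobramycin: 19 mm is ≥ 19 mm ⇒ S
Piperacillin-tazobactam: 33 mm is ≥ 29 mm — S
Cefuroxime: 28 mm is ≥ 27 mm ⇒ Susceptible
Penicillin 26 mm: in 24–27 mm → I
Trimethoprim-sulfamethoxazole (7 mm) ≤ 9 mm ⇒ R
Rifampin (21 mm) ≥ 20 mm — susceptible
Susceptible: 5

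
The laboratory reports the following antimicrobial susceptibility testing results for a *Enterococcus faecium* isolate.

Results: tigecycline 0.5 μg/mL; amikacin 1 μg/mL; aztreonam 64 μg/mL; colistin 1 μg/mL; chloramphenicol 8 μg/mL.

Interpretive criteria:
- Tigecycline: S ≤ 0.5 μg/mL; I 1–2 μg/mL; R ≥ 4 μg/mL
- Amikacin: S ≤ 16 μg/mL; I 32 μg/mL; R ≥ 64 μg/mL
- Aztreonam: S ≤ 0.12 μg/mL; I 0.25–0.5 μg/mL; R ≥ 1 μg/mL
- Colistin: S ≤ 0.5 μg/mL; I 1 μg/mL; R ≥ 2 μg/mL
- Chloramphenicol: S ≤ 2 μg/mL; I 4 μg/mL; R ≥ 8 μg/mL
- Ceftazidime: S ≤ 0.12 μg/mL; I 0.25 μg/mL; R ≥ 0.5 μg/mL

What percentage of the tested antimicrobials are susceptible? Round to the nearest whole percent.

Tigecycline 0.5 μg/mL: ≤ 0.5 μg/mL → S
Amikacin (1 μg/mL) ≤ 16 μg/mL ⇒ susceptible
Aztreonam: 64 μg/mL is ≥ 1 μg/mL ⇒ resistant
Colistin: 1 μg/mL is = 1 μg/mL ⇒ I
Chloramphenicol 8 μg/mL: ≥ 8 μg/mL ⇒ resistant
Susceptible: 2/5

40%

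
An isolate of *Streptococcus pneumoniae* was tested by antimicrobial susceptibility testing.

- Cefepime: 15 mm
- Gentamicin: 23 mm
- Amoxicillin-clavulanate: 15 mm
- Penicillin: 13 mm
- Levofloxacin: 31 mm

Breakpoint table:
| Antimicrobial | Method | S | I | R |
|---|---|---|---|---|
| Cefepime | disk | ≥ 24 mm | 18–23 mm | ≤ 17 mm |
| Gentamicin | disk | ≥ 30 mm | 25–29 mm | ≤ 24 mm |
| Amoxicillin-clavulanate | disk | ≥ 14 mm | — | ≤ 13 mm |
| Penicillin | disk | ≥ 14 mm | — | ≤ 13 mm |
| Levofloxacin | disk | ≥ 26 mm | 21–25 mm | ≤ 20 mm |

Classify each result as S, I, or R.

R, R, S, R, S

Cefepime 15 mm: ≤ 17 mm ⇒ R
Gentamicin (23 mm) ≤ 24 mm — resistant
Amoxicillin-clavulanate 15 mm: ≥ 14 mm — S
Penicillin: 13 mm is ≤ 13 mm ⇒ Resistant
Levofloxacin 31 mm: ≥ 26 mm → Susceptible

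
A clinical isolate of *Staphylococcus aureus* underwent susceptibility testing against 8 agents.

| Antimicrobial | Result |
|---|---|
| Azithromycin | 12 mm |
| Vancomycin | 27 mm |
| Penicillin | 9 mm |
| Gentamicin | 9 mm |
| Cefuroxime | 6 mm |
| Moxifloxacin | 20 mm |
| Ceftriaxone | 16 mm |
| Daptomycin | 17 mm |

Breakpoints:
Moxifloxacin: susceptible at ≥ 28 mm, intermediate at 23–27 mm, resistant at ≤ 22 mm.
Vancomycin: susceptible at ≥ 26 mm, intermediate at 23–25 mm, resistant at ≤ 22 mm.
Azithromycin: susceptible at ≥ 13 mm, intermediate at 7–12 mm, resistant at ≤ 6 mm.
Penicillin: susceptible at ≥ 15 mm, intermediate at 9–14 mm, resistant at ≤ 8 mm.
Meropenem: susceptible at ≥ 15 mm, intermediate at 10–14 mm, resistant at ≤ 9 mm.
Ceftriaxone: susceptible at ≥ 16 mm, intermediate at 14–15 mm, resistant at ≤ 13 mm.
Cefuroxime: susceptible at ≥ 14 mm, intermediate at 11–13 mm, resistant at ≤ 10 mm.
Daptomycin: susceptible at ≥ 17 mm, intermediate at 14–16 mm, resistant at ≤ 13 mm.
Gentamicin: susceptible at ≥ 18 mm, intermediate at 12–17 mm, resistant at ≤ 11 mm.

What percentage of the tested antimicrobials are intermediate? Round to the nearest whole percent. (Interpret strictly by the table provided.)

25%

Azithromycin (12 mm) in 7–12 mm ⇒ Intermediate
Vancomycin 27 mm: ≥ 26 mm — Susceptible
Penicillin (9 mm) in 9–14 mm ⇒ Intermediate
Gentamicin: 9 mm is ≤ 11 mm → Resistant
Cefuroxime (6 mm) ≤ 10 mm ⇒ resistant
Moxifloxacin: 20 mm is ≤ 22 mm → R
Ceftriaxone: 16 mm is ≥ 16 mm — Susceptible
Daptomycin (17 mm) ≥ 17 mm ⇒ S
Intermediate: 2/8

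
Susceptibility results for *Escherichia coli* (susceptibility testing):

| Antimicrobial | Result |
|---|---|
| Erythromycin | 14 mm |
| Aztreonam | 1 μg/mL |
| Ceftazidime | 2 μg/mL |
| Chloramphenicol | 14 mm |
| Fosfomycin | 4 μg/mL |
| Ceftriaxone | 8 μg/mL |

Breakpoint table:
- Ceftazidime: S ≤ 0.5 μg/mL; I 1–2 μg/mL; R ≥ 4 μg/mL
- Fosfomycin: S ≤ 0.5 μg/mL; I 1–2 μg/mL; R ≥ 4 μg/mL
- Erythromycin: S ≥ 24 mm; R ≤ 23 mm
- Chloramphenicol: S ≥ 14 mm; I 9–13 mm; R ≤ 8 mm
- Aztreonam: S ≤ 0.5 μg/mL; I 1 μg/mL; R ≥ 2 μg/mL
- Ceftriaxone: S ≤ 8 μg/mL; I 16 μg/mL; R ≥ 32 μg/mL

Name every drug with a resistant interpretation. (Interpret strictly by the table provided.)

erythromycin, fosfomycin

Erythromycin: 14 mm is ≤ 23 mm ⇒ resistant
Aztreonam 1 μg/mL: = 1 μg/mL ⇒ Intermediate
Ceftazidime 2 μg/mL: in 1–2 μg/mL → intermediate
Chloramphenicol 14 mm: ≥ 14 mm ⇒ susceptible
Fosfomycin (4 μg/mL) ≥ 4 μg/mL — R
Ceftriaxone 8 μg/mL: ≤ 8 μg/mL ⇒ Susceptible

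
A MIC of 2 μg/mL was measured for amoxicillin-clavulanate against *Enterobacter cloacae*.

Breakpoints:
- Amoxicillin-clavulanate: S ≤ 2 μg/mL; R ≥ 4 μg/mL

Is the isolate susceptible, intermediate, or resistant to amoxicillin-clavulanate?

Susceptible

Amoxicillin-clavulanate (2 μg/mL) ≤ 2 μg/mL — Susceptible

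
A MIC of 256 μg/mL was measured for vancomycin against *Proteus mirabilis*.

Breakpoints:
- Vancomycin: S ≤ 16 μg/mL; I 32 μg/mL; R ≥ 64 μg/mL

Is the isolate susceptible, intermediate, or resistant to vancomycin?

Resistant

Vancomycin: 256 μg/mL is ≥ 64 μg/mL → resistant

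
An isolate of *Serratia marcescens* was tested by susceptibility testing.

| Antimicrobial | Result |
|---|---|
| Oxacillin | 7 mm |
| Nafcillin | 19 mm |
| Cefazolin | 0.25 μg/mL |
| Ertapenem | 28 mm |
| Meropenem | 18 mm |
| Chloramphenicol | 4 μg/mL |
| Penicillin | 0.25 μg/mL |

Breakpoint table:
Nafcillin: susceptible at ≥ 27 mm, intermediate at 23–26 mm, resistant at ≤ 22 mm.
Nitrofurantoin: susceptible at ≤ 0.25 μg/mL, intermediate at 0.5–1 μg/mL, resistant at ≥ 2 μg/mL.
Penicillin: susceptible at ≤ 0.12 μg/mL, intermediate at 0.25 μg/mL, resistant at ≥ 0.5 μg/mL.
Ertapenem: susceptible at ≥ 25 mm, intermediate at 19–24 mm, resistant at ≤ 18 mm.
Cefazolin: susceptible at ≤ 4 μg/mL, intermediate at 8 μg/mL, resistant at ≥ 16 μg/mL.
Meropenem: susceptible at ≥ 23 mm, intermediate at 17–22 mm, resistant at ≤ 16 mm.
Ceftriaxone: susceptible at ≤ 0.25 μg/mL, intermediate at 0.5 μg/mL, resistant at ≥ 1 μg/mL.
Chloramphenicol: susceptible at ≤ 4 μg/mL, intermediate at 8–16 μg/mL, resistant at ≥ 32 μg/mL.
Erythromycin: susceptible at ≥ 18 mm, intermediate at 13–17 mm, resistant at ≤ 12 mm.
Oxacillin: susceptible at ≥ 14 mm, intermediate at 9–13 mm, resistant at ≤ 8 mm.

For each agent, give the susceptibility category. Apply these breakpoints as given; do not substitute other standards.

R, R, S, S, I, S, I

Oxacillin: 7 mm is ≤ 8 mm ⇒ Resistant
Nafcillin 19 mm: ≤ 22 mm ⇒ R
Cefazolin: 0.25 μg/mL is ≤ 4 μg/mL → susceptible
Ertapenem (28 mm) ≥ 25 mm → S
Meropenem 18 mm: in 17–22 mm → I
Chloramphenicol 4 μg/mL: ≤ 4 μg/mL — susceptible
Penicillin (0.25 μg/mL) = 0.25 μg/mL — intermediate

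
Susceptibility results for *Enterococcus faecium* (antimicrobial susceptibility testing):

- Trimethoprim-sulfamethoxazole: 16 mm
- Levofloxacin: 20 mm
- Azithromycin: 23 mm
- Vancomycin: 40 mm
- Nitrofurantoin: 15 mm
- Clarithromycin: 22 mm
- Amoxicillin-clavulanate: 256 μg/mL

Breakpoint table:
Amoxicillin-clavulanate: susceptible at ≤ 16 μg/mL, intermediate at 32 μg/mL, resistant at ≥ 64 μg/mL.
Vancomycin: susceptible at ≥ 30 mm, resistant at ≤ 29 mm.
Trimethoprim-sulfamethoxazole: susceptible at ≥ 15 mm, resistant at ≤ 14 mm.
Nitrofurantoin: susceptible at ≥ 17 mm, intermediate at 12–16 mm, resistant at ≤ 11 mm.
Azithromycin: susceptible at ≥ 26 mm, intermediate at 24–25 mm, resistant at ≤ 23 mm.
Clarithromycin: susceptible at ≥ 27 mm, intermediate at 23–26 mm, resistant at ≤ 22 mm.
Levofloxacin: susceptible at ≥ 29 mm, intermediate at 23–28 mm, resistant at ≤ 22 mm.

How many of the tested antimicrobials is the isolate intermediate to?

Trimethoprim-sulfamethoxazole (16 mm) ≥ 15 mm → S
Levofloxacin 20 mm: ≤ 22 mm ⇒ R
Azithromycin: 23 mm is ≤ 23 mm — resistant
Vancomycin (40 mm) ≥ 30 mm → susceptible
Nitrofurantoin (15 mm) in 12–16 mm ⇒ I
Clarithromycin 22 mm: ≤ 22 mm → resistant
Amoxicillin-clavulanate 256 μg/mL: ≥ 64 μg/mL ⇒ Resistant
Intermediate: 1

1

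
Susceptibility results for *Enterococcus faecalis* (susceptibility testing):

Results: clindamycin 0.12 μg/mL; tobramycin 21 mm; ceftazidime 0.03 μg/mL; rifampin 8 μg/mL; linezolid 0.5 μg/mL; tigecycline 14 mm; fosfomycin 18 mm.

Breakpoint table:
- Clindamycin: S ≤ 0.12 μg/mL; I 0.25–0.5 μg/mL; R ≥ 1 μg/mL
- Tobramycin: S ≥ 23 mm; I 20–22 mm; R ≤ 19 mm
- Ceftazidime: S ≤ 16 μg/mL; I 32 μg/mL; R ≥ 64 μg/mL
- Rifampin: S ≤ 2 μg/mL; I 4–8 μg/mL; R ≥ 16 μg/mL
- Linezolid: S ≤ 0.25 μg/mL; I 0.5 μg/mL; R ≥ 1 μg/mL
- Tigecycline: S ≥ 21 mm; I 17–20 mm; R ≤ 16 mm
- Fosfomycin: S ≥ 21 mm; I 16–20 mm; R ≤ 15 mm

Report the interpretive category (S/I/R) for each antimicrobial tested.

Clindamycin (0.12 μg/mL) ≤ 0.12 μg/mL ⇒ susceptible
Tobramycin: 21 mm is in 20–22 mm → I
Ceftazidime (0.03 μg/mL) ≤ 16 μg/mL — Susceptible
Rifampin 8 μg/mL: in 4–8 μg/mL → Intermediate
Linezolid: 0.5 μg/mL is = 0.5 μg/mL ⇒ I
Tigecycline: 14 mm is ≤ 16 mm → resistant
Fosfomycin (18 mm) in 16–20 mm ⇒ Intermediate

S, I, S, I, I, R, I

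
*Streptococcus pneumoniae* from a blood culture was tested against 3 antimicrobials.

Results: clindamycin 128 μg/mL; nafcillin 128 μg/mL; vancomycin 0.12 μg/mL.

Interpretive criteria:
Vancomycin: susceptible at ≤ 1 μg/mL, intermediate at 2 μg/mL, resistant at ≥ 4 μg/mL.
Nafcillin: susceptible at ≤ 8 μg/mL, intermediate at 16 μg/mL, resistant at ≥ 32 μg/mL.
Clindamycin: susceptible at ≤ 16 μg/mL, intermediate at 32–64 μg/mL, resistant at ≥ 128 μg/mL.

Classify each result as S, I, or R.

Clindamycin (128 μg/mL) ≥ 128 μg/mL — Resistant
Nafcillin (128 μg/mL) ≥ 32 μg/mL → resistant
Vancomycin 0.12 μg/mL: ≤ 1 μg/mL → Susceptible

R, R, S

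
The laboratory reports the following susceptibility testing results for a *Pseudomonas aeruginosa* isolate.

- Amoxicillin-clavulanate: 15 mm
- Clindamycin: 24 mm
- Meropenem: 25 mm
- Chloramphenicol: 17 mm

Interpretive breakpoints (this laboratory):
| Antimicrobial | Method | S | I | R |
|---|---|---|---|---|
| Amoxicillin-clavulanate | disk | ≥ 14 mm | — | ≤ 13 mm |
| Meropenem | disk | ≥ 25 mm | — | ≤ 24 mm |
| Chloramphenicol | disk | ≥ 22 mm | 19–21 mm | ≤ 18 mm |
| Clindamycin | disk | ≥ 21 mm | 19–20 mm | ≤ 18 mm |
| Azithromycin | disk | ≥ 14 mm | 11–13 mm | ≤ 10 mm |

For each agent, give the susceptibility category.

S, S, S, R

Amoxicillin-clavulanate (15 mm) ≥ 14 mm → susceptible
Clindamycin (24 mm) ≥ 21 mm → susceptible
Meropenem (25 mm) ≥ 25 mm — susceptible
Chloramphenicol (17 mm) ≤ 18 mm — Resistant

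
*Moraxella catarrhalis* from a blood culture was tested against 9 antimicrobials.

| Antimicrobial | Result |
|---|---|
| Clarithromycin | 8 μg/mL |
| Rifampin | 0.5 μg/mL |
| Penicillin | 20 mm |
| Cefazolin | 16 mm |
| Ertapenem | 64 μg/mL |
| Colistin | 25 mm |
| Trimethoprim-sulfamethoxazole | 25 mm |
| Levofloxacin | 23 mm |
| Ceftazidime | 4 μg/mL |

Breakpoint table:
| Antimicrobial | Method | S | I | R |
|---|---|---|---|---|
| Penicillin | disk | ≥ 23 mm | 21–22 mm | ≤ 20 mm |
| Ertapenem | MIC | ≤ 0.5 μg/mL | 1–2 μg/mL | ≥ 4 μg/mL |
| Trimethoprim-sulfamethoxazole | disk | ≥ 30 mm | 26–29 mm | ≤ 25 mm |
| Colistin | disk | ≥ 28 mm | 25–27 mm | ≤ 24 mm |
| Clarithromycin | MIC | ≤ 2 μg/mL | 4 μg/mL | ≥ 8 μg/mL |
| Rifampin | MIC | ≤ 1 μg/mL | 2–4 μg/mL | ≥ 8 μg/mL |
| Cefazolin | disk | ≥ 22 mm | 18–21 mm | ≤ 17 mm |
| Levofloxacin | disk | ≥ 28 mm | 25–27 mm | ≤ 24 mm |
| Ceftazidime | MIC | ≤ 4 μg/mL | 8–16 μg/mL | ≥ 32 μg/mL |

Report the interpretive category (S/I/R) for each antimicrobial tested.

Clarithromycin 8 μg/mL: ≥ 8 μg/mL ⇒ Resistant
Rifampin: 0.5 μg/mL is ≤ 1 μg/mL → S
Penicillin (20 mm) ≤ 20 mm — resistant
Cefazolin 16 mm: ≤ 17 mm → resistant
Ertapenem (64 μg/mL) ≥ 4 μg/mL → resistant
Colistin (25 mm) in 25–27 mm ⇒ Intermediate
Trimethoprim-sulfamethoxazole 25 mm: ≤ 25 mm ⇒ resistant
Levofloxacin: 23 mm is ≤ 24 mm — Resistant
Ceftazidime: 4 μg/mL is ≤ 4 μg/mL → Susceptible

R, S, R, R, R, I, R, R, S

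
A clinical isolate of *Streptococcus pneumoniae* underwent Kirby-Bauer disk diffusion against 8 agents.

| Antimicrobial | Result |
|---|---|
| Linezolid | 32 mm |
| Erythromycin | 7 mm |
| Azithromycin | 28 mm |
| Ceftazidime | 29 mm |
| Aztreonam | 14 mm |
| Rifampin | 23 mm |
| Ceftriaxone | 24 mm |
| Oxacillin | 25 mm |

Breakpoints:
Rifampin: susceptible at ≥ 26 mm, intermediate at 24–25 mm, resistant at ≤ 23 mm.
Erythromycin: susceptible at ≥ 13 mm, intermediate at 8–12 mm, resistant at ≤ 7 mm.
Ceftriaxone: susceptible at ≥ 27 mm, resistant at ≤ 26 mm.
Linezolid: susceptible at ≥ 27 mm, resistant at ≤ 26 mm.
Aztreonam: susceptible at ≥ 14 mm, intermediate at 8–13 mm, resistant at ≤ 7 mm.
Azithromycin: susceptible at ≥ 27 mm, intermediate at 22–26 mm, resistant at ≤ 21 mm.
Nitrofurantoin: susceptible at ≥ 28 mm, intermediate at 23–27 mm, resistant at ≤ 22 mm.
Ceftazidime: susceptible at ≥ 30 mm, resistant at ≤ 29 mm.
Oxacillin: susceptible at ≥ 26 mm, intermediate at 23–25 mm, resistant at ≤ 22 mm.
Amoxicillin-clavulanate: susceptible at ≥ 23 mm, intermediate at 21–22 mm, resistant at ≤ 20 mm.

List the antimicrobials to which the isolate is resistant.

erythromycin, ceftazidime, rifampin, ceftriaxone

Linezolid (32 mm) ≥ 27 mm → S
Erythromycin (7 mm) ≤ 7 mm — Resistant
Azithromycin 28 mm: ≥ 27 mm ⇒ Susceptible
Ceftazidime: 29 mm is ≤ 29 mm ⇒ Resistant
Aztreonam (14 mm) ≥ 14 mm — Susceptible
Rifampin (23 mm) ≤ 23 mm ⇒ resistant
Ceftriaxone: 24 mm is ≤ 26 mm — Resistant
Oxacillin: 25 mm is in 23–25 mm — Intermediate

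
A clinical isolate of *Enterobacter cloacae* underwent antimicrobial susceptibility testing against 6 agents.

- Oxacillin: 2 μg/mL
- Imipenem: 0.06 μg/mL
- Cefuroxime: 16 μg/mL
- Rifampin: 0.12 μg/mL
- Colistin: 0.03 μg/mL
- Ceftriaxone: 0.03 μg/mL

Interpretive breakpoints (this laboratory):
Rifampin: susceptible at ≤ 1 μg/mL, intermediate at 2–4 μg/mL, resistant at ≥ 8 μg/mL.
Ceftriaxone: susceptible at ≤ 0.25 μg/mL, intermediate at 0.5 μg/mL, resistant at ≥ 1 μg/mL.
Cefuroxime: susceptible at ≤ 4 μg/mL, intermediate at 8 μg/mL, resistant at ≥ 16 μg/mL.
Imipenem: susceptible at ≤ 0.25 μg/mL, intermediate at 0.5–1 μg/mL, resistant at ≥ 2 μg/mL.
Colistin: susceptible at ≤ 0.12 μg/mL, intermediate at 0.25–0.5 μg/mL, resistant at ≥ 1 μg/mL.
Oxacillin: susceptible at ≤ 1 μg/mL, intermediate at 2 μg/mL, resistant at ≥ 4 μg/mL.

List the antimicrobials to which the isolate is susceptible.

imipenem, rifampin, colistin, ceftriaxone

Oxacillin 2 μg/mL: = 2 μg/mL — I
Imipenem (0.06 μg/mL) ≤ 0.25 μg/mL — susceptible
Cefuroxime 16 μg/mL: ≥ 16 μg/mL ⇒ Resistant
Rifampin (0.12 μg/mL) ≤ 1 μg/mL → Susceptible
Colistin 0.03 μg/mL: ≤ 0.12 μg/mL — Susceptible
Ceftriaxone 0.03 μg/mL: ≤ 0.25 μg/mL — susceptible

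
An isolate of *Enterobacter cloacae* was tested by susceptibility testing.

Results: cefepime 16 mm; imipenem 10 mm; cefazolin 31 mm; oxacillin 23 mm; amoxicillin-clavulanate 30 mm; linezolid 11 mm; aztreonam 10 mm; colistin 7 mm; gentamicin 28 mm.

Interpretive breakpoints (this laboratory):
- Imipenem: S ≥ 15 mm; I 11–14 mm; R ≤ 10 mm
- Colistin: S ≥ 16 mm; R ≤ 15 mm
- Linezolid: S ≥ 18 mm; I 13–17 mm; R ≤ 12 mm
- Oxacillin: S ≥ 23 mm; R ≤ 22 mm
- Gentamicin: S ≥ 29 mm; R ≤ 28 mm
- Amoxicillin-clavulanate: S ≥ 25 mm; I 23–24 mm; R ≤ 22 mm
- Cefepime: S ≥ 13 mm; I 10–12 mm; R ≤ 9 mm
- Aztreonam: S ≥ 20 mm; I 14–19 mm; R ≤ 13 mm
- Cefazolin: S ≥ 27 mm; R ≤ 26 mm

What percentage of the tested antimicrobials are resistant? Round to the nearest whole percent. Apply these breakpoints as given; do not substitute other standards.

56%

Cefepime 16 mm: ≥ 13 mm ⇒ susceptible
Imipenem 10 mm: ≤ 10 mm — resistant
Cefazolin 31 mm: ≥ 27 mm → Susceptible
Oxacillin 23 mm: ≥ 23 mm — Susceptible
Amoxicillin-clavulanate 30 mm: ≥ 25 mm → Susceptible
Linezolid: 11 mm is ≤ 12 mm → Resistant
Aztreonam 10 mm: ≤ 13 mm — Resistant
Colistin (7 mm) ≤ 15 mm → Resistant
Gentamicin: 28 mm is ≤ 28 mm ⇒ R
Resistant: 5/9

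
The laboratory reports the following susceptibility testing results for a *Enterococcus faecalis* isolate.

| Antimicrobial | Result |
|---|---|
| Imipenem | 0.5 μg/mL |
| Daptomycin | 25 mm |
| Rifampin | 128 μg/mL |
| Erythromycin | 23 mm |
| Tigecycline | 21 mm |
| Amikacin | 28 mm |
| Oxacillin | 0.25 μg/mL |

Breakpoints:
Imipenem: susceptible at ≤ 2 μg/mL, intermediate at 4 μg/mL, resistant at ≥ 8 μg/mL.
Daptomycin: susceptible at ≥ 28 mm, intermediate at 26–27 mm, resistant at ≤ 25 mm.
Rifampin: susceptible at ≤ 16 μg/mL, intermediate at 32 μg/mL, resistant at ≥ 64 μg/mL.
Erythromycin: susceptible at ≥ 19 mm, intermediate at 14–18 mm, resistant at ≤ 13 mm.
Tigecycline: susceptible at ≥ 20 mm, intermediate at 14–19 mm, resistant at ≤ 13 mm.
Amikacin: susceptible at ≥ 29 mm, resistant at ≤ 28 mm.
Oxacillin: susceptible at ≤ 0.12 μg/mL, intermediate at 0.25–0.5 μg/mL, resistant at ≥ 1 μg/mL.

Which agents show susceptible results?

imipenem, erythromycin, tigecycline

Imipenem: 0.5 μg/mL is ≤ 2 μg/mL ⇒ S
Daptomycin: 25 mm is ≤ 25 mm → Resistant
Rifampin (128 μg/mL) ≥ 64 μg/mL → Resistant
Erythromycin (23 mm) ≥ 19 mm ⇒ Susceptible
Tigecycline 21 mm: ≥ 20 mm — Susceptible
Amikacin (28 mm) ≤ 28 mm — resistant
Oxacillin: 0.25 μg/mL is in 0.25–0.5 μg/mL ⇒ I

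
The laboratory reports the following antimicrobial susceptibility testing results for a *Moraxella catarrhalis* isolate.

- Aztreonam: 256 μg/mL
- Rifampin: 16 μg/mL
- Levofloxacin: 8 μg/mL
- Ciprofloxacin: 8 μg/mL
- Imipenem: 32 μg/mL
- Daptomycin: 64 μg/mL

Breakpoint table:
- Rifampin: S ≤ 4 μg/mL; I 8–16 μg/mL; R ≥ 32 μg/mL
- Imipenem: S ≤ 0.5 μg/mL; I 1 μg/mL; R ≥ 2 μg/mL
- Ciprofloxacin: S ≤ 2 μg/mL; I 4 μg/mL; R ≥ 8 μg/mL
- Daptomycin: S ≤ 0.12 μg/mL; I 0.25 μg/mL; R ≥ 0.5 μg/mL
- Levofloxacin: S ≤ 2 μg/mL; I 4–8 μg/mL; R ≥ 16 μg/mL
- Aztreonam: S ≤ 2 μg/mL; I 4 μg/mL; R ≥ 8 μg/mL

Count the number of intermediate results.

2

Aztreonam 256 μg/mL: ≥ 8 μg/mL — resistant
Rifampin (16 μg/mL) in 8–16 μg/mL — Intermediate
Levofloxacin: 8 μg/mL is in 4–8 μg/mL ⇒ Intermediate
Ciprofloxacin: 8 μg/mL is ≥ 8 μg/mL ⇒ Resistant
Imipenem 32 μg/mL: ≥ 2 μg/mL → Resistant
Daptomycin (64 μg/mL) ≥ 0.5 μg/mL ⇒ Resistant
Intermediate: 2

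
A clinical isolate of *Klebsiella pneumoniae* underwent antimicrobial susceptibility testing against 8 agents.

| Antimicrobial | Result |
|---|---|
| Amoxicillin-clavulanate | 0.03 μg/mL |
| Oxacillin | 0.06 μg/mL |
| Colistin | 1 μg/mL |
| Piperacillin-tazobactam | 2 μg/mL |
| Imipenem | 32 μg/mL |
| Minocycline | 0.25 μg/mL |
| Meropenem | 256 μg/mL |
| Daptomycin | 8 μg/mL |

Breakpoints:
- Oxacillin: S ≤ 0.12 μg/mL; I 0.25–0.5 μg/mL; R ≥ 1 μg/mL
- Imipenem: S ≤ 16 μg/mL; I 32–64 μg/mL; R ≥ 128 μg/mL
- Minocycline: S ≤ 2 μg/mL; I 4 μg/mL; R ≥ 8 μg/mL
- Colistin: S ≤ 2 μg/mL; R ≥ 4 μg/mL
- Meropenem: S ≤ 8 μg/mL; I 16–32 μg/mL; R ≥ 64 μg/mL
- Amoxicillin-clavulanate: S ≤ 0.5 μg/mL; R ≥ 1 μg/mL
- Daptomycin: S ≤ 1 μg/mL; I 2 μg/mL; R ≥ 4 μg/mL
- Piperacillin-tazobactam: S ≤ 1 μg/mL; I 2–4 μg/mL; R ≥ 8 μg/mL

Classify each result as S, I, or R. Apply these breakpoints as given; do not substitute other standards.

S, S, S, I, I, S, R, R

Amoxicillin-clavulanate 0.03 μg/mL: ≤ 0.5 μg/mL → Susceptible
Oxacillin 0.06 μg/mL: ≤ 0.12 μg/mL ⇒ Susceptible
Colistin 1 μg/mL: ≤ 2 μg/mL — susceptible
Piperacillin-tazobactam: 2 μg/mL is in 2–4 μg/mL — I
Imipenem 32 μg/mL: in 32–64 μg/mL ⇒ I
Minocycline: 0.25 μg/mL is ≤ 2 μg/mL ⇒ susceptible
Meropenem (256 μg/mL) ≥ 64 μg/mL — R
Daptomycin 8 μg/mL: ≥ 4 μg/mL → resistant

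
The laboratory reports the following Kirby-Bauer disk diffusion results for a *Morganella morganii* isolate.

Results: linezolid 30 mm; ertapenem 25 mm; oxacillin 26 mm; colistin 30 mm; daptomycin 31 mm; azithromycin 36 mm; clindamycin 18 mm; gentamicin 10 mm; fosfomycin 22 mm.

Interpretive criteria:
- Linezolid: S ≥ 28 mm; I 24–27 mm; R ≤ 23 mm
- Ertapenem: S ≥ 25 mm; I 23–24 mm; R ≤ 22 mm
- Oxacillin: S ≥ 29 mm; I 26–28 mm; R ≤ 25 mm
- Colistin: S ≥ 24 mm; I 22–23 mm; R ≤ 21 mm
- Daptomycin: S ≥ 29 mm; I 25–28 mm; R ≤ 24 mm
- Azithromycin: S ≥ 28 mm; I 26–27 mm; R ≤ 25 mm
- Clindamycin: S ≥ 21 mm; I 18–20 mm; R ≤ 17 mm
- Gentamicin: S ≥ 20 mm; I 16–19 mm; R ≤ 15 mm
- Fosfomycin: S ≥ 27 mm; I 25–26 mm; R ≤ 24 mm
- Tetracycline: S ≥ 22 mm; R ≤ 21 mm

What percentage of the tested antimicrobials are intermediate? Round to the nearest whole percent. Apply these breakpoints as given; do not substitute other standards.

22%

Linezolid (30 mm) ≥ 28 mm — Susceptible
Ertapenem 25 mm: ≥ 25 mm → Susceptible
Oxacillin 26 mm: in 26–28 mm → I
Colistin 30 mm: ≥ 24 mm — susceptible
Daptomycin: 31 mm is ≥ 29 mm — S
Azithromycin (36 mm) ≥ 28 mm → Susceptible
Clindamycin: 18 mm is in 18–20 mm ⇒ Intermediate
Gentamicin 10 mm: ≤ 15 mm ⇒ R
Fosfomycin (22 mm) ≤ 24 mm → Resistant
Intermediate: 2/9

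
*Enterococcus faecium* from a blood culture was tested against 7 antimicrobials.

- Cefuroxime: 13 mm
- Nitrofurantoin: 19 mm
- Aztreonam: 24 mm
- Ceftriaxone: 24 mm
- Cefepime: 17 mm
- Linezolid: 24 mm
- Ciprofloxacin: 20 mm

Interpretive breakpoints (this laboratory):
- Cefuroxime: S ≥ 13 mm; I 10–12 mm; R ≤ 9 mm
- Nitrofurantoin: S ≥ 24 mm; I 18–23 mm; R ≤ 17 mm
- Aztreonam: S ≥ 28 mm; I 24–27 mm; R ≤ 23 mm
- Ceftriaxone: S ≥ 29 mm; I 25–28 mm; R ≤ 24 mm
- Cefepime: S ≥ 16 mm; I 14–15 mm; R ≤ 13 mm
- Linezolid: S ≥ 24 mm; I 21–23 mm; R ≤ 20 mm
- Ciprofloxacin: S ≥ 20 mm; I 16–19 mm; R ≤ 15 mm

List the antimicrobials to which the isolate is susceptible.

cefuroxime, cefepime, linezolid, ciprofloxacin

Cefuroxime: 13 mm is ≥ 13 mm → S
Nitrofurantoin (19 mm) in 18–23 mm → intermediate
Aztreonam (24 mm) in 24–27 mm ⇒ intermediate
Ceftriaxone 24 mm: ≤ 24 mm → resistant
Cefepime: 17 mm is ≥ 16 mm — S
Linezolid 24 mm: ≥ 24 mm — S
Ciprofloxacin 20 mm: ≥ 20 mm — S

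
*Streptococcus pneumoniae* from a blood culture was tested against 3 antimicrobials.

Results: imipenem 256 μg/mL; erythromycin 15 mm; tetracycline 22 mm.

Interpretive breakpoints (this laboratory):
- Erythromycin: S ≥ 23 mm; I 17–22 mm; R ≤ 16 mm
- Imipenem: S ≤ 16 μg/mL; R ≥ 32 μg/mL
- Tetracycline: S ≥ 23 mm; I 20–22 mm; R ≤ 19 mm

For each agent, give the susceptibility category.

Imipenem (256 μg/mL) ≥ 32 μg/mL — R
Erythromycin 15 mm: ≤ 16 mm — resistant
Tetracycline (22 mm) in 20–22 mm ⇒ intermediate

R, R, I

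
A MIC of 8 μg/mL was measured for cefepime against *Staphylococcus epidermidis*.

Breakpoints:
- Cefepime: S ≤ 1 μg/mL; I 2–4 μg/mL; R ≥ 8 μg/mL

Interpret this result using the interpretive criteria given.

R

Cefepime: 8 μg/mL is ≥ 8 μg/mL ⇒ R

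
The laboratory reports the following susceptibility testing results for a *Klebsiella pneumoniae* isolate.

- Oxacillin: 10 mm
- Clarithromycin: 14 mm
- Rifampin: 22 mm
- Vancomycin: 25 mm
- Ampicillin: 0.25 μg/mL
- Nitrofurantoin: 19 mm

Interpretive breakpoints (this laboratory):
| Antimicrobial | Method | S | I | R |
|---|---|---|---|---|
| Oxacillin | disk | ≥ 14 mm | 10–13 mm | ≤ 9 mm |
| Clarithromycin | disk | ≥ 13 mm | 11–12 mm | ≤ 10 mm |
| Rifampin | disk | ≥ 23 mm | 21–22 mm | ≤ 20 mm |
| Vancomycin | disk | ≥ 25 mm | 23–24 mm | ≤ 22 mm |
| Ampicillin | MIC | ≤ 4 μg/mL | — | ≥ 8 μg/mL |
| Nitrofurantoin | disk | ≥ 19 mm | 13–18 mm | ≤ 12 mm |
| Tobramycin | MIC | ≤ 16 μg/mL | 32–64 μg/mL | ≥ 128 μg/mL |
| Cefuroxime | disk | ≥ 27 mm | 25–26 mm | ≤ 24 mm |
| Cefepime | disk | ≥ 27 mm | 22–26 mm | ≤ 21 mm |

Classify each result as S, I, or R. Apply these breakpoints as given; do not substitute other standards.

I, S, I, S, S, S

Oxacillin: 10 mm is in 10–13 mm → intermediate
Clarithromycin: 14 mm is ≥ 13 mm → S
Rifampin 22 mm: in 21–22 mm — I
Vancomycin: 25 mm is ≥ 25 mm ⇒ Susceptible
Ampicillin 0.25 μg/mL: ≤ 4 μg/mL — Susceptible
Nitrofurantoin: 19 mm is ≥ 19 mm ⇒ susceptible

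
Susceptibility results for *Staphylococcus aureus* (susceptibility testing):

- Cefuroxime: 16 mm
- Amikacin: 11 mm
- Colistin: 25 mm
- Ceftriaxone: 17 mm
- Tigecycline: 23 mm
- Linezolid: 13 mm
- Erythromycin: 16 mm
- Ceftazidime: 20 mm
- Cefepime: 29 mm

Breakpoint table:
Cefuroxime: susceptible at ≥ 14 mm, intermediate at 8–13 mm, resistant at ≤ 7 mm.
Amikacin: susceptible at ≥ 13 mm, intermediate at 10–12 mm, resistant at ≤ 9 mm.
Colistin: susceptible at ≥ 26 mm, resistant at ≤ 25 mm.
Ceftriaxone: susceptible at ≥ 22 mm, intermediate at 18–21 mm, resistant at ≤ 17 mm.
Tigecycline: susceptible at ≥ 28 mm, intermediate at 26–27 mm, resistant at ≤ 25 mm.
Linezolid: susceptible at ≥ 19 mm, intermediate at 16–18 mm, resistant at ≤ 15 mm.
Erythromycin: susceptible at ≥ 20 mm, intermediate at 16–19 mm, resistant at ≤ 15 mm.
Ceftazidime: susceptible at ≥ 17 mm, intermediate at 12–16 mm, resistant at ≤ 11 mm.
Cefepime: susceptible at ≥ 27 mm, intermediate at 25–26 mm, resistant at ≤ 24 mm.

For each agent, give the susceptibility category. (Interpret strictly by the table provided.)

S, I, R, R, R, R, I, S, S

Cefuroxime: 16 mm is ≥ 14 mm ⇒ S
Amikacin: 11 mm is in 10–12 mm → I
Colistin: 25 mm is ≤ 25 mm → resistant
Ceftriaxone 17 mm: ≤ 17 mm — R
Tigecycline 23 mm: ≤ 25 mm ⇒ resistant
Linezolid 13 mm: ≤ 15 mm ⇒ R
Erythromycin (16 mm) in 16–19 mm — intermediate
Ceftazidime (20 mm) ≥ 17 mm → susceptible
Cefepime 29 mm: ≥ 27 mm → susceptible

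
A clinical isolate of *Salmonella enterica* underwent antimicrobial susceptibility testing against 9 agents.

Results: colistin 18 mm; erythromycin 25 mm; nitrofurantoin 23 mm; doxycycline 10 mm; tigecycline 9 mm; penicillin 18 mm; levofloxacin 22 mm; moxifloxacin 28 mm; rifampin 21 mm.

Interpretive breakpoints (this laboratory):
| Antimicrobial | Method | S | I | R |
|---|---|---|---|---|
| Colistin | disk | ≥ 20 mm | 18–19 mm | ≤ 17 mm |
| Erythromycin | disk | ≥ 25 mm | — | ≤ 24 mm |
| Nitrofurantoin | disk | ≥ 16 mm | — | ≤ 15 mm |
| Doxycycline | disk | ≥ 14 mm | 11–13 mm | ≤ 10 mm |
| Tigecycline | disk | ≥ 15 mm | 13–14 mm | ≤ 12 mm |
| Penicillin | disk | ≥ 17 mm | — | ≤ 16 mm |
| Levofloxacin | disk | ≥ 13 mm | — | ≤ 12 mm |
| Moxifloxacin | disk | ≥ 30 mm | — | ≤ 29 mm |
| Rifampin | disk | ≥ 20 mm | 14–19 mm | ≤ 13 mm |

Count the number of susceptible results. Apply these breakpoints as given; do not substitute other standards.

Colistin: 18 mm is in 18–19 mm ⇒ I
Erythromycin 25 mm: ≥ 25 mm → S
Nitrofurantoin 23 mm: ≥ 16 mm → susceptible
Doxycycline (10 mm) ≤ 10 mm — Resistant
Tigecycline: 9 mm is ≤ 12 mm — resistant
Penicillin 18 mm: ≥ 17 mm ⇒ Susceptible
Levofloxacin: 22 mm is ≥ 13 mm → susceptible
Moxifloxacin: 28 mm is ≤ 29 mm — resistant
Rifampin (21 mm) ≥ 20 mm → Susceptible
Susceptible: 5

5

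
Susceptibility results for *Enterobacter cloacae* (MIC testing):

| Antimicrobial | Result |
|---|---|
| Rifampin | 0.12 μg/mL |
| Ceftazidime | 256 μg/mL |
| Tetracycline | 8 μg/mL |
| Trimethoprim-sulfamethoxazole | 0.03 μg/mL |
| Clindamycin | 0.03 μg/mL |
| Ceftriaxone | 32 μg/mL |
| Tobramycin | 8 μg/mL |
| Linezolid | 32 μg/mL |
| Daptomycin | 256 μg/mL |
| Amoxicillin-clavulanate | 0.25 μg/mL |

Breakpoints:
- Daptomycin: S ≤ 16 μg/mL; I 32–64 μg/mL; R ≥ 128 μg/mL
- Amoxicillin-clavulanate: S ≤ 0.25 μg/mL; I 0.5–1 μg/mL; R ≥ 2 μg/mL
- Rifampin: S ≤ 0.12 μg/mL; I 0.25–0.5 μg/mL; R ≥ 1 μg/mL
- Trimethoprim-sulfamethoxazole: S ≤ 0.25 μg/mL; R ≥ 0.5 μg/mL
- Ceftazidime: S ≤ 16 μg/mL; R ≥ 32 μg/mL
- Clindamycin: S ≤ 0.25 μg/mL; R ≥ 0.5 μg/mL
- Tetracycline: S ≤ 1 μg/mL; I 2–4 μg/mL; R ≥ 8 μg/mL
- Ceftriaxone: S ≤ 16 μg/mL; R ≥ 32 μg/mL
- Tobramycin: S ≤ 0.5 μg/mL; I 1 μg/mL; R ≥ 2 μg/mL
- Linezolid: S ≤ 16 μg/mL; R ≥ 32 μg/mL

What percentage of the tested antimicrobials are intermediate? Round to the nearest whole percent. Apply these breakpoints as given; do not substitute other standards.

Rifampin 0.12 μg/mL: ≤ 0.12 μg/mL — Susceptible
Ceftazidime 256 μg/mL: ≥ 32 μg/mL ⇒ R
Tetracycline 8 μg/mL: ≥ 8 μg/mL → R
Trimethoprim-sulfamethoxazole (0.03 μg/mL) ≤ 0.25 μg/mL → susceptible
Clindamycin 0.03 μg/mL: ≤ 0.25 μg/mL ⇒ Susceptible
Ceftriaxone 32 μg/mL: ≥ 32 μg/mL ⇒ R
Tobramycin: 8 μg/mL is ≥ 2 μg/mL ⇒ Resistant
Linezolid 32 μg/mL: ≥ 32 μg/mL ⇒ R
Daptomycin: 256 μg/mL is ≥ 128 μg/mL — Resistant
Amoxicillin-clavulanate 0.25 μg/mL: ≤ 0.25 μg/mL — S
Intermediate: 0/10

0%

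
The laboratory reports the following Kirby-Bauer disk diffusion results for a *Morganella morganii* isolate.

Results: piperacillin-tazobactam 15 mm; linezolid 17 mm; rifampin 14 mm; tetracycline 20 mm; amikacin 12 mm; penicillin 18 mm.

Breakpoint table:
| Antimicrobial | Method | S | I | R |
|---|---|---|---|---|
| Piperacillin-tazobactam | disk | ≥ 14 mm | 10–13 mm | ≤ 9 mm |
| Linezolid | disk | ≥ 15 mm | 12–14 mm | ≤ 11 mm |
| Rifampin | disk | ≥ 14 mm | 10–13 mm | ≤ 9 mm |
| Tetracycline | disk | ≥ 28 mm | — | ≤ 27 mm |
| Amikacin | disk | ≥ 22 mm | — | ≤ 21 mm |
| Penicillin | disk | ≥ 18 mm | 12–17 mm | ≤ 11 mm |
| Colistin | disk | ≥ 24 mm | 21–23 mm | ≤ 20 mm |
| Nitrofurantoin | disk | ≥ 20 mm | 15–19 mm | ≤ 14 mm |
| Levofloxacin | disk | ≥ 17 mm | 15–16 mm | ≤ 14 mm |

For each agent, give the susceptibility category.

Piperacillin-tazobactam: 15 mm is ≥ 14 mm ⇒ Susceptible
Linezolid 17 mm: ≥ 15 mm → Susceptible
Rifampin 14 mm: ≥ 14 mm — susceptible
Tetracycline (20 mm) ≤ 27 mm ⇒ resistant
Amikacin: 12 mm is ≤ 21 mm → Resistant
Penicillin (18 mm) ≥ 18 mm → susceptible

S, S, S, R, R, S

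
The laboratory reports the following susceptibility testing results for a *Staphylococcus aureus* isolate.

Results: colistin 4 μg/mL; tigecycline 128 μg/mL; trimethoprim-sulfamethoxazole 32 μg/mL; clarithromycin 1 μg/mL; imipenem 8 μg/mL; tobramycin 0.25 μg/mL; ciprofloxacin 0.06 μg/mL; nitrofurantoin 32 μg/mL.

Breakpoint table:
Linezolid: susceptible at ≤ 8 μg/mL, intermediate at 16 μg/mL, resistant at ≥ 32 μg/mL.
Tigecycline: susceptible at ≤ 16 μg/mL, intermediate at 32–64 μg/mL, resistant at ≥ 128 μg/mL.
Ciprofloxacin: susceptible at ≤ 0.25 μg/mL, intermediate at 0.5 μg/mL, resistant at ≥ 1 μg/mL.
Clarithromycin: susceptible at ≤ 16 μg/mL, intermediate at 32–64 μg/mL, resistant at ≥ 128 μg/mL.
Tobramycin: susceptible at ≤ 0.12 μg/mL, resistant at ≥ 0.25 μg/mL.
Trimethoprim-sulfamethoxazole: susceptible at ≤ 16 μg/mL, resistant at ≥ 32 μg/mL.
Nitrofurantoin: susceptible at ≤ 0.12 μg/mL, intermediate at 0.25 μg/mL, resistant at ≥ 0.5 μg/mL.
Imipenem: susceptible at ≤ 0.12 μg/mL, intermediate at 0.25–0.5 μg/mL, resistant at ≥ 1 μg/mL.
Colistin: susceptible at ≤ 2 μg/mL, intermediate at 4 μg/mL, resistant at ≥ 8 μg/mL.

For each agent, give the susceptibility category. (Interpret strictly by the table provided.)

I, R, R, S, R, R, S, R

Colistin: 4 μg/mL is = 4 μg/mL → I
Tigecycline (128 μg/mL) ≥ 128 μg/mL — resistant
Trimethoprim-sulfamethoxazole (32 μg/mL) ≥ 32 μg/mL — R
Clarithromycin 1 μg/mL: ≤ 16 μg/mL — susceptible
Imipenem: 8 μg/mL is ≥ 1 μg/mL — R
Tobramycin 0.25 μg/mL: ≥ 0.25 μg/mL ⇒ Resistant
Ciprofloxacin (0.06 μg/mL) ≤ 0.25 μg/mL → Susceptible
Nitrofurantoin: 32 μg/mL is ≥ 0.5 μg/mL ⇒ resistant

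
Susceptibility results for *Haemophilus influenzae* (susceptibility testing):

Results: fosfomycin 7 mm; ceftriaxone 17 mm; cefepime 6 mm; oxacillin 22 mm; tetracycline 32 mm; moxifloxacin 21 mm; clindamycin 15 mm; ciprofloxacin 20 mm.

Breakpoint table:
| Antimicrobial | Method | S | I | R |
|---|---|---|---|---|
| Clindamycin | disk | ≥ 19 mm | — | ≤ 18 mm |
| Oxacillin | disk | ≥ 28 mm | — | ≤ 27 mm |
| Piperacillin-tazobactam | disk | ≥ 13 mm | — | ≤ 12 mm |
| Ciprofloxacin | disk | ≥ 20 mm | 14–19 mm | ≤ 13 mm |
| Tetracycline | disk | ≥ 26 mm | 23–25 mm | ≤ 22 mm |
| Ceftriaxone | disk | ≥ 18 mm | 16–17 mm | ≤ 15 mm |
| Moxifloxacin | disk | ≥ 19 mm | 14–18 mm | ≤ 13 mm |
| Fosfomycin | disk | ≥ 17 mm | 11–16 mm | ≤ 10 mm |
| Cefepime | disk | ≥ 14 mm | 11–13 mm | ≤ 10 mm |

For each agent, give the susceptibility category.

R, I, R, R, S, S, R, S

Fosfomycin: 7 mm is ≤ 10 mm — Resistant
Ceftriaxone: 17 mm is in 16–17 mm — intermediate
Cefepime 6 mm: ≤ 10 mm → resistant
Oxacillin (22 mm) ≤ 27 mm — Resistant
Tetracycline 32 mm: ≥ 26 mm ⇒ susceptible
Moxifloxacin (21 mm) ≥ 19 mm → S
Clindamycin (15 mm) ≤ 18 mm → R
Ciprofloxacin 20 mm: ≥ 20 mm → Susceptible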